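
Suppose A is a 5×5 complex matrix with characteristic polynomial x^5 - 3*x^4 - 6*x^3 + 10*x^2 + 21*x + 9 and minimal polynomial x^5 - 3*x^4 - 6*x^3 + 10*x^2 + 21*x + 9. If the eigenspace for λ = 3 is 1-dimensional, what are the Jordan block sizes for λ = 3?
Block sizes for λ = 3: [2]

Step 1 — from the characteristic polynomial, algebraic multiplicity of λ = 3 is 2. From dim ker(A − (3)·I) = 1, there are exactly 1 Jordan blocks for λ = 3.
Step 2 — from the minimal polynomial, the factor (x − 3)^2 tells us the largest block for λ = 3 has size 2.
Step 3 — with total size 2, 1 blocks, and largest block 2, the block sizes (in nonincreasing order) are [2].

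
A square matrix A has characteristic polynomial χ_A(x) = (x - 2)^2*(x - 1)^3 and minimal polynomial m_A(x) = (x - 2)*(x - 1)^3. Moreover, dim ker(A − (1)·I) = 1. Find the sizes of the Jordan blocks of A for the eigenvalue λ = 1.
Block sizes for λ = 1: [3]

Step 1 — from the characteristic polynomial, algebraic multiplicity of λ = 1 is 3. From dim ker(A − (1)·I) = 1, there are exactly 1 Jordan blocks for λ = 1.
Step 2 — from the minimal polynomial, the factor (x − 1)^3 tells us the largest block for λ = 1 has size 3.
Step 3 — with total size 3, 1 blocks, and largest block 3, the block sizes (in nonincreasing order) are [3].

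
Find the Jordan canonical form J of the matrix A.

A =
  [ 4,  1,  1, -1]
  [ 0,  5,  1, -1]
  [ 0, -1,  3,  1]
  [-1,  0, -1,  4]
J_3(4) ⊕ J_1(4)

The characteristic polynomial is
  det(x·I − A) = x^4 - 16*x^3 + 96*x^2 - 256*x + 256 = (x - 4)^4

Eigenvalues and multiplicities (the geometric multiplicity of λ is n − rank(A − λI), which equals the number of Jordan blocks for λ):
  λ = 4: algebraic multiplicity = 4, geometric multiplicity = 2

Determining the block sizes for each eigenvalue:
  λ = 4: with am = 4 and gm = 2, the partition is not yet determined (e.g. several partitions of 4 into 2 parts exist). Let N = A − (4)·I. Computing rank(N^1) = 2, rank(N^2) = 1, rank(N^3) = 0; the number of blocks of size ≥ j is rank(N^{j−1}) − rank(N^j), giving [2, 1, 1]. So we have 1 block(s) of size 3, 1 block(s) of size 1 → block sizes [3, 1]

Assembling the blocks gives a Jordan form
J =
  [4, 1, 0, 0]
  [0, 4, 1, 0]
  [0, 0, 4, 0]
  [0, 0, 0, 4]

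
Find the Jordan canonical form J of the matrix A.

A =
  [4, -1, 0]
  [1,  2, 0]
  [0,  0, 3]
J_2(3) ⊕ J_1(3)

The characteristic polynomial is
  det(x·I − A) = x^3 - 9*x^2 + 27*x - 27 = (x - 3)^3

Eigenvalues and multiplicities (the geometric multiplicity of λ is n − rank(A − λI), which equals the number of Jordan blocks for λ):
  λ = 3: algebraic multiplicity = 3, geometric multiplicity = 2

Determining the block sizes for each eigenvalue:
  λ = 3: 2 blocks summing to 3 forces exactly one block of size 2 and the rest size 1 → block sizes [2, 1]

Assembling the blocks gives a Jordan form
J =
  [3, 1, 0]
  [0, 3, 0]
  [0, 0, 3]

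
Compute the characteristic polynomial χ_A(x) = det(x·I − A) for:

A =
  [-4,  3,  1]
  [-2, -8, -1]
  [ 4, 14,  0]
x^3 + 12*x^2 + 48*x + 64

Expanding det(x·I − A) (e.g. by cofactor expansion or by noting that A is similar to its Jordan form J, which has the same characteristic polynomial as A) gives
  χ_A(x) = x^3 + 12*x^2 + 48*x + 64
which factors as (x + 4)^3. The eigenvalues (with algebraic multiplicities) are λ = -4 with multiplicity 3.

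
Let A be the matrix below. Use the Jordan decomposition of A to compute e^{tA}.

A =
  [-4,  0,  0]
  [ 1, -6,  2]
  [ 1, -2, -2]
e^{tA} =
  [exp(-4*t), 0, 0]
  [t*exp(-4*t), -2*t*exp(-4*t) + exp(-4*t), 2*t*exp(-4*t)]
  [t*exp(-4*t), -2*t*exp(-4*t), 2*t*exp(-4*t) + exp(-4*t)]

Strategy: write A = P · J · P⁻¹ where J is a Jordan canonical form, so e^{tA} = P · e^{tJ} · P⁻¹, and e^{tJ} can be computed block-by-block.

A has Jordan form
J =
  [-4,  1,  0]
  [ 0, -4,  0]
  [ 0,  0, -4]
(up to reordering of blocks).

Per-block formulas:
  For a 2×2 Jordan block J_2(-4): exp(t · J_2(-4)) = e^(-4t)·(I + t·N), where N is the 2×2 nilpotent shift.
  For a 1×1 block at λ = -4: exp(t · [-4]) = [e^(-4t)].

After assembling e^{tJ} and conjugating by P, we get:

e^{tA} =
  [exp(-4*t), 0, 0]
  [t*exp(-4*t), -2*t*exp(-4*t) + exp(-4*t), 2*t*exp(-4*t)]
  [t*exp(-4*t), -2*t*exp(-4*t), 2*t*exp(-4*t) + exp(-4*t)]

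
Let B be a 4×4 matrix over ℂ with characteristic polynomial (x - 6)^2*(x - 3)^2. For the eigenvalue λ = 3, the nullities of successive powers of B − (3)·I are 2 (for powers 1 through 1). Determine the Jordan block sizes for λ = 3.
Block sizes for λ = 3: [1, 1]

From the dimensions of kernels of powers, the number of Jordan blocks of size at least j is d_j − d_{j−1} where d_j = dim ker(N^j) (with d_0 = 0). Computing the differences gives [2].
The number of blocks of size exactly k is (#blocks of size ≥ k) − (#blocks of size ≥ k + 1), so the partition is: 2 block(s) of size 1.
In nonincreasing order the block sizes are [1, 1].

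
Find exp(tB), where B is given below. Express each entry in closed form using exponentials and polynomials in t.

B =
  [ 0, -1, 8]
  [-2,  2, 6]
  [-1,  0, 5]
e^{tB} =
  [-2*exp(3*t) + 3*exp(2*t), -3*t*exp(2*t) + 2*exp(3*t) - 2*exp(2*t), 6*t*exp(2*t) + 2*exp(3*t) - 2*exp(2*t)]
  [-2*exp(3*t) + 2*exp(2*t), -2*t*exp(2*t) + 2*exp(3*t) - exp(2*t), 4*t*exp(2*t) + 2*exp(3*t) - 2*exp(2*t)]
  [-exp(3*t) + exp(2*t), -t*exp(2*t) + exp(3*t) - exp(2*t), 2*t*exp(2*t) + exp(3*t)]

Strategy: write B = P · J · P⁻¹ where J is a Jordan canonical form, so e^{tB} = P · e^{tJ} · P⁻¹, and e^{tJ} can be computed block-by-block.

B has Jordan form
J =
  [2, 1, 0]
  [0, 2, 0]
  [0, 0, 3]
(up to reordering of blocks).

Per-block formulas:
  For a 1×1 block at λ = 3: exp(t · [3]) = [e^(3t)].
  For a 2×2 Jordan block J_2(2): exp(t · J_2(2)) = e^(2t)·(I + t·N), where N is the 2×2 nilpotent shift.

After assembling e^{tJ} and conjugating by P, we get:

e^{tB} =
  [-2*exp(3*t) + 3*exp(2*t), -3*t*exp(2*t) + 2*exp(3*t) - 2*exp(2*t), 6*t*exp(2*t) + 2*exp(3*t) - 2*exp(2*t)]
  [-2*exp(3*t) + 2*exp(2*t), -2*t*exp(2*t) + 2*exp(3*t) - exp(2*t), 4*t*exp(2*t) + 2*exp(3*t) - 2*exp(2*t)]
  [-exp(3*t) + exp(2*t), -t*exp(2*t) + exp(3*t) - exp(2*t), 2*t*exp(2*t) + exp(3*t)]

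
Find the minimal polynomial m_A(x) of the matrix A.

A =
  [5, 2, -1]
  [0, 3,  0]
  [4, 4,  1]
x^2 - 6*x + 9

The characteristic polynomial is χ_A(x) = (x - 3)^3, so the eigenvalues are known. The minimal polynomial is
  m_A(x) = Π_λ (x − λ)^{k_λ}
where k_λ is the size of the *largest* Jordan block for λ (equivalently, the smallest k with (A − λI)^k v = 0 for every generalised eigenvector v of λ).

  λ = 3: largest Jordan block has size 2, contributing (x − 3)^2

So m_A(x) = (x - 3)^2 = x^2 - 6*x + 9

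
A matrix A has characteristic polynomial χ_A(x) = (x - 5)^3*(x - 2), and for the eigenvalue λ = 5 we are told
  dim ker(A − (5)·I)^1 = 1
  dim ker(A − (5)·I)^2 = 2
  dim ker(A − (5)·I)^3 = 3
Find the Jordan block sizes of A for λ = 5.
Block sizes for λ = 5: [3]

From the dimensions of kernels of powers, the number of Jordan blocks of size at least j is d_j − d_{j−1} where d_j = dim ker(N^j) (with d_0 = 0). Computing the differences gives [1, 1, 1].
The number of blocks of size exactly k is (#blocks of size ≥ k) − (#blocks of size ≥ k + 1), so the partition is: 1 block(s) of size 3.
In nonincreasing order the block sizes are [3].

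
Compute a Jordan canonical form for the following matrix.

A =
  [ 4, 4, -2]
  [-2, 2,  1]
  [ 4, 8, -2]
J_1(0) ⊕ J_2(2)

The characteristic polynomial is
  det(x·I − A) = x^3 - 4*x^2 + 4*x = x*(x - 2)^2

Eigenvalues and multiplicities (the geometric multiplicity of λ is n − rank(A − λI), which equals the number of Jordan blocks for λ):
  λ = 0: algebraic multiplicity = 1, geometric multiplicity = 1
  λ = 2: algebraic multiplicity = 2, geometric multiplicity = 1

Determining the block sizes for each eigenvalue:
  λ = 0: one block (gm = 1), so the single block has size am = 1 → block sizes [1]
  λ = 2: one block (gm = 1), so the single block has size am = 2 → block sizes [2]

Assembling the blocks gives a Jordan form
J =
  [0, 0, 0]
  [0, 2, 1]
  [0, 0, 2]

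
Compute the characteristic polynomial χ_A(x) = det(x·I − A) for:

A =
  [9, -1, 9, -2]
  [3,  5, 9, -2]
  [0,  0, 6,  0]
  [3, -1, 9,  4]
x^4 - 24*x^3 + 216*x^2 - 864*x + 1296

Expanding det(x·I − A) (e.g. by cofactor expansion or by noting that A is similar to its Jordan form J, which has the same characteristic polynomial as A) gives
  χ_A(x) = x^4 - 24*x^3 + 216*x^2 - 864*x + 1296
which factors as (x - 6)^4. The eigenvalues (with algebraic multiplicities) are λ = 6 with multiplicity 4.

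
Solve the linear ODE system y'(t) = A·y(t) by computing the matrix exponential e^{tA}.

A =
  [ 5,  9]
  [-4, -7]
e^{tA} =
  [6*t*exp(-t) + exp(-t), 9*t*exp(-t)]
  [-4*t*exp(-t), -6*t*exp(-t) + exp(-t)]

Strategy: write A = P · J · P⁻¹ where J is a Jordan canonical form, so e^{tA} = P · e^{tJ} · P⁻¹, and e^{tJ} can be computed block-by-block.

A has Jordan form
J =
  [-1,  1]
  [ 0, -1]
(up to reordering of blocks).

Per-block formulas:
  For a 2×2 Jordan block J_2(-1): exp(t · J_2(-1)) = e^(-1t)·(I + t·N), where N is the 2×2 nilpotent shift.

After assembling e^{tJ} and conjugating by P, we get:

e^{tA} =
  [6*t*exp(-t) + exp(-t), 9*t*exp(-t)]
  [-4*t*exp(-t), -6*t*exp(-t) + exp(-t)]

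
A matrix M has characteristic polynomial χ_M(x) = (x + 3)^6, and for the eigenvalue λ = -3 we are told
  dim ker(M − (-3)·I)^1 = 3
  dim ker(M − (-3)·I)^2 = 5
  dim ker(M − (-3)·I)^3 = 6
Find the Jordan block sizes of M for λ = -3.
Block sizes for λ = -3: [3, 2, 1]

From the dimensions of kernels of powers, the number of Jordan blocks of size at least j is d_j − d_{j−1} where d_j = dim ker(N^j) (with d_0 = 0). Computing the differences gives [3, 2, 1].
The number of blocks of size exactly k is (#blocks of size ≥ k) − (#blocks of size ≥ k + 1), so the partition is: 1 block(s) of size 1, 1 block(s) of size 2, 1 block(s) of size 3.
In nonincreasing order the block sizes are [3, 2, 1].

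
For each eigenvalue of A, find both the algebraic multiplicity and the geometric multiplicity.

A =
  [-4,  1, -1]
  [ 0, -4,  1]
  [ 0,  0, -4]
λ = -4: alg = 3, geom = 1

Step 1 — factor the characteristic polynomial to read off the algebraic multiplicities:
  χ_A(x) = (x + 4)^3

Step 2 — compute geometric multiplicities via the rank-nullity identity g(λ) = n − rank(A − λI):
  rank(A − (-4)·I) = 2, so dim ker(A − (-4)·I) = n − 2 = 1

Summary:
  λ = -4: algebraic multiplicity = 3, geometric multiplicity = 1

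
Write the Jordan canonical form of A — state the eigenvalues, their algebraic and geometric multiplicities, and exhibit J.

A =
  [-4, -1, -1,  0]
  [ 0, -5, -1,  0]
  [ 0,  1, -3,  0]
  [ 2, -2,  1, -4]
J_3(-4) ⊕ J_1(-4)

The characteristic polynomial is
  det(x·I − A) = x^4 + 16*x^3 + 96*x^2 + 256*x + 256 = (x + 4)^4

Eigenvalues and multiplicities (the geometric multiplicity of λ is n − rank(A − λI), which equals the number of Jordan blocks for λ):
  λ = -4: algebraic multiplicity = 4, geometric multiplicity = 2

Determining the block sizes for each eigenvalue:
  λ = -4: with am = 4 and gm = 2, the partition is not yet determined (e.g. several partitions of 4 into 2 parts exist). Let N = A − (-4)·I. Computing rank(N^1) = 2, rank(N^2) = 1, rank(N^3) = 0; the number of blocks of size ≥ j is rank(N^{j−1}) − rank(N^j), giving [2, 1, 1]. So we have 1 block(s) of size 3, 1 block(s) of size 1 → block sizes [3, 1]

Assembling the blocks gives a Jordan form
J =
  [-4,  1,  0,  0]
  [ 0, -4,  1,  0]
  [ 0,  0, -4,  0]
  [ 0,  0,  0, -4]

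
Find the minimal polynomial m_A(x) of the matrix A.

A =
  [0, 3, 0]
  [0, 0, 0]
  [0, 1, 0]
x^2

The characteristic polynomial is χ_A(x) = x^3, so the eigenvalues are known. The minimal polynomial is
  m_A(x) = Π_λ (x − λ)^{k_λ}
where k_λ is the size of the *largest* Jordan block for λ (equivalently, the smallest k with (A − λI)^k v = 0 for every generalised eigenvector v of λ).

  λ = 0: largest Jordan block has size 2, contributing (x − 0)^2

So m_A(x) = x^2 = x^2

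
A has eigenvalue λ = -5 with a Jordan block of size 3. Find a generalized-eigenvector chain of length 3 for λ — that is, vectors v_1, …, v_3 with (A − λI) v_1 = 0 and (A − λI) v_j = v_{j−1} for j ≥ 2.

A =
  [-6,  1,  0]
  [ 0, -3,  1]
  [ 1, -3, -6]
A Jordan chain for λ = -5 of length 3:
v_1 = (1, 1, -2)ᵀ
v_2 = (-1, 0, 1)ᵀ
v_3 = (1, 0, 0)ᵀ

Let N = A − (-5)·I. We want v_3 with N^3 v_3 = 0 but N^2 v_3 ≠ 0; then v_{j-1} := N · v_j for j = 3, …, 2.

Pick v_3 = (1, 0, 0)ᵀ.
Then v_2 = N · v_3 = (-1, 0, 1)ᵀ.
Then v_1 = N · v_2 = (1, 1, -2)ᵀ.

Sanity check: (A − (-5)·I) v_1 = (0, 0, 0)ᵀ = 0. ✓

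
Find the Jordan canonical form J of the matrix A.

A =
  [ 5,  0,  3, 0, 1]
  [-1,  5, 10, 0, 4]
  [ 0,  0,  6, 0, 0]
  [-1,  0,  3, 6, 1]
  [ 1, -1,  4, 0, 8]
J_3(6) ⊕ J_1(6) ⊕ J_1(6)

The characteristic polynomial is
  det(x·I − A) = x^5 - 30*x^4 + 360*x^3 - 2160*x^2 + 6480*x - 7776 = (x - 6)^5

Eigenvalues and multiplicities (the geometric multiplicity of λ is n − rank(A − λI), which equals the number of Jordan blocks for λ):
  λ = 6: algebraic multiplicity = 5, geometric multiplicity = 3

Determining the block sizes for each eigenvalue:
  λ = 6: with am = 5 and gm = 3, the partition is not yet determined (e.g. several partitions of 5 into 3 parts exist). Let N = A − (6)·I. Computing rank(N^1) = 2, rank(N^2) = 1, rank(N^3) = 0; the number of blocks of size ≥ j is rank(N^{j−1}) − rank(N^j), giving [3, 1, 1]. So we have 1 block(s) of size 3, 2 block(s) of size 1 → block sizes [3, 1, 1]

Assembling the blocks gives a Jordan form
J =
  [6, 1, 0, 0, 0]
  [0, 6, 1, 0, 0]
  [0, 0, 6, 0, 0]
  [0, 0, 0, 6, 0]
  [0, 0, 0, 0, 6]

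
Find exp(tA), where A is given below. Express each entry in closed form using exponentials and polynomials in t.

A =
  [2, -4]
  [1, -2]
e^{tA} =
  [2*t + 1, -4*t]
  [t, 1 - 2*t]

Strategy: write A = P · J · P⁻¹ where J is a Jordan canonical form, so e^{tA} = P · e^{tJ} · P⁻¹, and e^{tJ} can be computed block-by-block.

A has Jordan form
J =
  [0, 1]
  [0, 0]
(up to reordering of blocks).

Per-block formulas:
  For a 2×2 Jordan block J_2(0): exp(t · J_2(0)) = e^(0t)·(I + t·N), where N is the 2×2 nilpotent shift.

After assembling e^{tJ} and conjugating by P, we get:

e^{tA} =
  [2*t + 1, -4*t]
  [t, 1 - 2*t]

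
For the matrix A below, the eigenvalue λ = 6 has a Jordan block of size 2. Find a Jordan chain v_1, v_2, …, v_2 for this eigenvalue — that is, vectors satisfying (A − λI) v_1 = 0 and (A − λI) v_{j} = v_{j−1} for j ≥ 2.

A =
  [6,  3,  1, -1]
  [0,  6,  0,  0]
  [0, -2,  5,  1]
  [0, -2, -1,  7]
A Jordan chain for λ = 6 of length 2:
v_1 = (3, 0, -2, -2)ᵀ
v_2 = (0, 1, 0, 0)ᵀ

Let N = A − (6)·I. We want v_2 with N^2 v_2 = 0 but N^1 v_2 ≠ 0; then v_{j-1} := N · v_j for j = 2, …, 2.

Pick v_2 = (0, 1, 0, 0)ᵀ.
Then v_1 = N · v_2 = (3, 0, -2, -2)ᵀ.

Sanity check: (A − (6)·I) v_1 = (0, 0, 0, 0)ᵀ = 0. ✓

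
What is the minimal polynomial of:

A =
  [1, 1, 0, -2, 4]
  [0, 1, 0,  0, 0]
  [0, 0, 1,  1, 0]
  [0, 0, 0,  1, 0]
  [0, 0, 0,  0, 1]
x^2 - 2*x + 1

The characteristic polynomial is χ_A(x) = (x - 1)^5, so the eigenvalues are known. The minimal polynomial is
  m_A(x) = Π_λ (x − λ)^{k_λ}
where k_λ is the size of the *largest* Jordan block for λ (equivalently, the smallest k with (A − λI)^k v = 0 for every generalised eigenvector v of λ).

  λ = 1: largest Jordan block has size 2, contributing (x − 1)^2

So m_A(x) = (x - 1)^2 = x^2 - 2*x + 1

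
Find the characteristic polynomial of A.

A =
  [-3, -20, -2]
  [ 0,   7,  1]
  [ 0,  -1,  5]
x^3 - 9*x^2 + 108

Expanding det(x·I − A) (e.g. by cofactor expansion or by noting that A is similar to its Jordan form J, which has the same characteristic polynomial as A) gives
  χ_A(x) = x^3 - 9*x^2 + 108
which factors as (x - 6)^2*(x + 3). The eigenvalues (with algebraic multiplicities) are λ = -3 with multiplicity 1, λ = 6 with multiplicity 2.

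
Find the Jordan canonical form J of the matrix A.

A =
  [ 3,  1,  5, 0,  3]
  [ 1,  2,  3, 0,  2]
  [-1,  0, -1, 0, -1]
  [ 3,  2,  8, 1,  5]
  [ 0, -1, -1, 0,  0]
J_2(1) ⊕ J_2(1) ⊕ J_1(1)

The characteristic polynomial is
  det(x·I − A) = x^5 - 5*x^4 + 10*x^3 - 10*x^2 + 5*x - 1 = (x - 1)^5

Eigenvalues and multiplicities (the geometric multiplicity of λ is n − rank(A − λI), which equals the number of Jordan blocks for λ):
  λ = 1: algebraic multiplicity = 5, geometric multiplicity = 3

Determining the block sizes for each eigenvalue:
  λ = 1: with am = 5 and gm = 3, the partition is not yet determined (e.g. several partitions of 5 into 3 parts exist). Let N = A − (1)·I. Computing rank(N^1) = 2, rank(N^2) = 0; the number of blocks of size ≥ j is rank(N^{j−1}) − rank(N^j), giving [3, 2]. So we have 2 block(s) of size 2, 1 block(s) of size 1 → block sizes [2, 2, 1]

Assembling the blocks gives a Jordan form
J =
  [1, 1, 0, 0, 0]
  [0, 1, 0, 0, 0]
  [0, 0, 1, 1, 0]
  [0, 0, 0, 1, 0]
  [0, 0, 0, 0, 1]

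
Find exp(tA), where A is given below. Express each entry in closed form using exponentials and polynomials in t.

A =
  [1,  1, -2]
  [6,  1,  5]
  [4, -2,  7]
e^{tA} =
  [t^2*exp(3*t) - 2*t*exp(3*t) + exp(3*t), t*exp(3*t), t^2*exp(3*t)/2 - 2*t*exp(3*t)]
  [-2*t^2*exp(3*t) + 6*t*exp(3*t), -2*t*exp(3*t) + exp(3*t), -t^2*exp(3*t) + 5*t*exp(3*t)]
  [-2*t^2*exp(3*t) + 4*t*exp(3*t), -2*t*exp(3*t), -t^2*exp(3*t) + 4*t*exp(3*t) + exp(3*t)]

Strategy: write A = P · J · P⁻¹ where J is a Jordan canonical form, so e^{tA} = P · e^{tJ} · P⁻¹, and e^{tJ} can be computed block-by-block.

A has Jordan form
J =
  [3, 1, 0]
  [0, 3, 1]
  [0, 0, 3]
(up to reordering of blocks).

Per-block formulas:
  For a 3×3 Jordan block J_3(3): exp(t · J_3(3)) = e^(3t)·(I + t·N + (t^2/2)·N^2), where N is the 3×3 nilpotent shift.

After assembling e^{tJ} and conjugating by P, we get:

e^{tA} =
  [t^2*exp(3*t) - 2*t*exp(3*t) + exp(3*t), t*exp(3*t), t^2*exp(3*t)/2 - 2*t*exp(3*t)]
  [-2*t^2*exp(3*t) + 6*t*exp(3*t), -2*t*exp(3*t) + exp(3*t), -t^2*exp(3*t) + 5*t*exp(3*t)]
  [-2*t^2*exp(3*t) + 4*t*exp(3*t), -2*t*exp(3*t), -t^2*exp(3*t) + 4*t*exp(3*t) + exp(3*t)]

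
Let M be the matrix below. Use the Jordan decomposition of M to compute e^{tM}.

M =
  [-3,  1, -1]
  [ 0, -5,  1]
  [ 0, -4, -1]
e^{tM} =
  [exp(-3*t), t^2*exp(-3*t) + t*exp(-3*t), -t^2*exp(-3*t)/2 - t*exp(-3*t)]
  [0, -2*t*exp(-3*t) + exp(-3*t), t*exp(-3*t)]
  [0, -4*t*exp(-3*t), 2*t*exp(-3*t) + exp(-3*t)]

Strategy: write M = P · J · P⁻¹ where J is a Jordan canonical form, so e^{tM} = P · e^{tJ} · P⁻¹, and e^{tJ} can be computed block-by-block.

M has Jordan form
J =
  [-3,  1,  0]
  [ 0, -3,  1]
  [ 0,  0, -3]
(up to reordering of blocks).

Per-block formulas:
  For a 3×3 Jordan block J_3(-3): exp(t · J_3(-3)) = e^(-3t)·(I + t·N + (t^2/2)·N^2), where N is the 3×3 nilpotent shift.

After assembling e^{tJ} and conjugating by P, we get:

e^{tM} =
  [exp(-3*t), t^2*exp(-3*t) + t*exp(-3*t), -t^2*exp(-3*t)/2 - t*exp(-3*t)]
  [0, -2*t*exp(-3*t) + exp(-3*t), t*exp(-3*t)]
  [0, -4*t*exp(-3*t), 2*t*exp(-3*t) + exp(-3*t)]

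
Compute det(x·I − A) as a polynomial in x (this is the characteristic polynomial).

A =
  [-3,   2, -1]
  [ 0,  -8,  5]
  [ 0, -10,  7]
x^3 + 4*x^2 - 3*x - 18

Expanding det(x·I − A) (e.g. by cofactor expansion or by noting that A is similar to its Jordan form J, which has the same characteristic polynomial as A) gives
  χ_A(x) = x^3 + 4*x^2 - 3*x - 18
which factors as (x - 2)*(x + 3)^2. The eigenvalues (with algebraic multiplicities) are λ = -3 with multiplicity 2, λ = 2 with multiplicity 1.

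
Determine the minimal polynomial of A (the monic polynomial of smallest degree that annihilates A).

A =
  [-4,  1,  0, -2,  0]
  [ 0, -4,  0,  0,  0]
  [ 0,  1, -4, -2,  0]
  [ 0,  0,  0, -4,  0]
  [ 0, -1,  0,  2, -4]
x^2 + 8*x + 16

The characteristic polynomial is χ_A(x) = (x + 4)^5, so the eigenvalues are known. The minimal polynomial is
  m_A(x) = Π_λ (x − λ)^{k_λ}
where k_λ is the size of the *largest* Jordan block for λ (equivalently, the smallest k with (A − λI)^k v = 0 for every generalised eigenvector v of λ).

  λ = -4: largest Jordan block has size 2, contributing (x + 4)^2

So m_A(x) = (x + 4)^2 = x^2 + 8*x + 16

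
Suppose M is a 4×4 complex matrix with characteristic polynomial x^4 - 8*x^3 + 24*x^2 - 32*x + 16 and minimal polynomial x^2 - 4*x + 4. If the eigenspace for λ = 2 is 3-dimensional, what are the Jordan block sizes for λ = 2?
Block sizes for λ = 2: [2, 1, 1]

Step 1 — from the characteristic polynomial, algebraic multiplicity of λ = 2 is 4. From dim ker(M − (2)·I) = 3, there are exactly 3 Jordan blocks for λ = 2.
Step 2 — from the minimal polynomial, the factor (x − 2)^2 tells us the largest block for λ = 2 has size 2.
Step 3 — with total size 4, 3 blocks, and largest block 2, the block sizes (in nonincreasing order) are [2, 1, 1].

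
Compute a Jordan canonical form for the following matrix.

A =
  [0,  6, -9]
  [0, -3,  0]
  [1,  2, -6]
J_2(-3) ⊕ J_1(-3)

The characteristic polynomial is
  det(x·I − A) = x^3 + 9*x^2 + 27*x + 27 = (x + 3)^3

Eigenvalues and multiplicities (the geometric multiplicity of λ is n − rank(A − λI), which equals the number of Jordan blocks for λ):
  λ = -3: algebraic multiplicity = 3, geometric multiplicity = 2

Determining the block sizes for each eigenvalue:
  λ = -3: 2 blocks summing to 3 forces exactly one block of size 2 and the rest size 1 → block sizes [2, 1]

Assembling the blocks gives a Jordan form
J =
  [-3,  1,  0]
  [ 0, -3,  0]
  [ 0,  0, -3]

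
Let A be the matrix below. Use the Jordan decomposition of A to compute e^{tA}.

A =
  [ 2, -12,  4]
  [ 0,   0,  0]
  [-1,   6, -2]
e^{tA} =
  [2*t + 1, -12*t, 4*t]
  [0, 1, 0]
  [-t, 6*t, 1 - 2*t]

Strategy: write A = P · J · P⁻¹ where J is a Jordan canonical form, so e^{tA} = P · e^{tJ} · P⁻¹, and e^{tJ} can be computed block-by-block.

A has Jordan form
J =
  [0, 1, 0]
  [0, 0, 0]
  [0, 0, 0]
(up to reordering of blocks).

Per-block formulas:
  For a 1×1 block at λ = 0: exp(t · [0]) = [e^(0t)].
  For a 2×2 Jordan block J_2(0): exp(t · J_2(0)) = e^(0t)·(I + t·N), where N is the 2×2 nilpotent shift.

After assembling e^{tJ} and conjugating by P, we get:

e^{tA} =
  [2*t + 1, -12*t, 4*t]
  [0, 1, 0]
  [-t, 6*t, 1 - 2*t]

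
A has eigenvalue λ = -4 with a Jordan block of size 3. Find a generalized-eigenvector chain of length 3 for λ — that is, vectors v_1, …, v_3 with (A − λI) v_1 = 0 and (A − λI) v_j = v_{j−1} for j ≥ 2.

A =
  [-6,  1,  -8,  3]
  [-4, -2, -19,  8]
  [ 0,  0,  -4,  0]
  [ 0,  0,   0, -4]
A Jordan chain for λ = -4 of length 3:
v_1 = (-3, -6, 0, 0)ᵀ
v_2 = (-8, -19, 0, 0)ᵀ
v_3 = (0, 0, 1, 0)ᵀ

Let N = A − (-4)·I. We want v_3 with N^3 v_3 = 0 but N^2 v_3 ≠ 0; then v_{j-1} := N · v_j for j = 3, …, 2.

Pick v_3 = (0, 0, 1, 0)ᵀ.
Then v_2 = N · v_3 = (-8, -19, 0, 0)ᵀ.
Then v_1 = N · v_2 = (-3, -6, 0, 0)ᵀ.

Sanity check: (A − (-4)·I) v_1 = (0, 0, 0, 0)ᵀ = 0. ✓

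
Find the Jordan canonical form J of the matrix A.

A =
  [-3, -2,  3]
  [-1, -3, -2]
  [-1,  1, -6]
J_3(-4)

The characteristic polynomial is
  det(x·I − A) = x^3 + 12*x^2 + 48*x + 64 = (x + 4)^3

Eigenvalues and multiplicities (the geometric multiplicity of λ is n − rank(A − λI), which equals the number of Jordan blocks for λ):
  λ = -4: algebraic multiplicity = 3, geometric multiplicity = 1

Determining the block sizes for each eigenvalue:
  λ = -4: one block (gm = 1), so the single block has size am = 3 → block sizes [3]

Assembling the blocks gives a Jordan form
J =
  [-4,  1,  0]
  [ 0, -4,  1]
  [ 0,  0, -4]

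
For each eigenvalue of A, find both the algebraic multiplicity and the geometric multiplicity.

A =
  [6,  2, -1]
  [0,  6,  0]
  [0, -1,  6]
λ = 6: alg = 3, geom = 1

Step 1 — factor the characteristic polynomial to read off the algebraic multiplicities:
  χ_A(x) = (x - 6)^3

Step 2 — compute geometric multiplicities via the rank-nullity identity g(λ) = n − rank(A − λI):
  rank(A − (6)·I) = 2, so dim ker(A − (6)·I) = n − 2 = 1

Summary:
  λ = 6: algebraic multiplicity = 3, geometric multiplicity = 1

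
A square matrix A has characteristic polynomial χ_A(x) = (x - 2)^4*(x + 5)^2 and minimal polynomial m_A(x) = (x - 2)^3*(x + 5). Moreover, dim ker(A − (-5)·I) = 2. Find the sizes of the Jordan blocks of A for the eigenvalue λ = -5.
Block sizes for λ = -5: [1, 1]

Step 1 — from the characteristic polynomial, algebraic multiplicity of λ = -5 is 2. From dim ker(A − (-5)·I) = 2, there are exactly 2 Jordan blocks for λ = -5.
Step 2 — from the minimal polynomial, the factor (x + 5) tells us the largest block for λ = -5 has size 1.
Step 3 — with total size 2, 2 blocks, and largest block 1, the block sizes (in nonincreasing order) are [1, 1].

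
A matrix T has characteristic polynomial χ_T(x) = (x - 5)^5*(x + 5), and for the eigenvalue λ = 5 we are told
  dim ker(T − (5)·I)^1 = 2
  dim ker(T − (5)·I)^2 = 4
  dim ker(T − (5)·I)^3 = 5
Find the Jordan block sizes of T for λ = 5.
Block sizes for λ = 5: [3, 2]

From the dimensions of kernels of powers, the number of Jordan blocks of size at least j is d_j − d_{j−1} where d_j = dim ker(N^j) (with d_0 = 0). Computing the differences gives [2, 2, 1].
The number of blocks of size exactly k is (#blocks of size ≥ k) − (#blocks of size ≥ k + 1), so the partition is: 1 block(s) of size 2, 1 block(s) of size 3.
In nonincreasing order the block sizes are [3, 2].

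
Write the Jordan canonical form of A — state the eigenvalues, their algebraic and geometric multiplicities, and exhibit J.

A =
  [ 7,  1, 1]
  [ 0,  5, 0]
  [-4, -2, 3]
J_2(5) ⊕ J_1(5)

The characteristic polynomial is
  det(x·I − A) = x^3 - 15*x^2 + 75*x - 125 = (x - 5)^3

Eigenvalues and multiplicities (the geometric multiplicity of λ is n − rank(A − λI), which equals the number of Jordan blocks for λ):
  λ = 5: algebraic multiplicity = 3, geometric multiplicity = 2

Determining the block sizes for each eigenvalue:
  λ = 5: 2 blocks summing to 3 forces exactly one block of size 2 and the rest size 1 → block sizes [2, 1]

Assembling the blocks gives a Jordan form
J =
  [5, 1, 0]
  [0, 5, 0]
  [0, 0, 5]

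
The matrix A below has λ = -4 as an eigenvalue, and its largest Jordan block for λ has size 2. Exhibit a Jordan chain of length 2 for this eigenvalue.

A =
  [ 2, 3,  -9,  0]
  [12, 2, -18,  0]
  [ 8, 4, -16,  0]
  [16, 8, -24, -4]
A Jordan chain for λ = -4 of length 2:
v_1 = (6, 12, 8, 16)ᵀ
v_2 = (1, 0, 0, 0)ᵀ

Let N = A − (-4)·I. We want v_2 with N^2 v_2 = 0 but N^1 v_2 ≠ 0; then v_{j-1} := N · v_j for j = 2, …, 2.

Pick v_2 = (1, 0, 0, 0)ᵀ.
Then v_1 = N · v_2 = (6, 12, 8, 16)ᵀ.

Sanity check: (A − (-4)·I) v_1 = (0, 0, 0, 0)ᵀ = 0. ✓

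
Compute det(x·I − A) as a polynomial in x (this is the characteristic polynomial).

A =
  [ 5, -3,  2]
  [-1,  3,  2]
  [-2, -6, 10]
x^3 - 18*x^2 + 108*x - 216

Expanding det(x·I − A) (e.g. by cofactor expansion or by noting that A is similar to its Jordan form J, which has the same characteristic polynomial as A) gives
  χ_A(x) = x^3 - 18*x^2 + 108*x - 216
which factors as (x - 6)^3. The eigenvalues (with algebraic multiplicities) are λ = 6 with multiplicity 3.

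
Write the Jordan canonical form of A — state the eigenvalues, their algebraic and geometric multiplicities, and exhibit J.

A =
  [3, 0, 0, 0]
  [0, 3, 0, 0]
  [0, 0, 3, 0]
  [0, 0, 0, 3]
J_1(3) ⊕ J_1(3) ⊕ J_1(3) ⊕ J_1(3)

The characteristic polynomial is
  det(x·I − A) = x^4 - 12*x^3 + 54*x^2 - 108*x + 81 = (x - 3)^4

Eigenvalues and multiplicities (the geometric multiplicity of λ is n − rank(A − λI), which equals the number of Jordan blocks for λ):
  λ = 3: algebraic multiplicity = 4, geometric multiplicity = 4

Determining the block sizes for each eigenvalue:
  λ = 3: gm = am = 4, so every block has size 1 → block sizes [1, 1, 1, 1]

Assembling the blocks gives a Jordan form
J =
  [3, 0, 0, 0]
  [0, 3, 0, 0]
  [0, 0, 3, 0]
  [0, 0, 0, 3]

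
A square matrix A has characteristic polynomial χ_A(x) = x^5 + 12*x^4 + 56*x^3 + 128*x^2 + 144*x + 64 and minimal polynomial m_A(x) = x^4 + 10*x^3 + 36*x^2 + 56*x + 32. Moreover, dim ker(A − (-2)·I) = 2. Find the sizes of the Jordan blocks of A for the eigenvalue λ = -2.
Block sizes for λ = -2: [3, 1]

Step 1 — from the characteristic polynomial, algebraic multiplicity of λ = -2 is 4. From dim ker(A − (-2)·I) = 2, there are exactly 2 Jordan blocks for λ = -2.
Step 2 — from the minimal polynomial, the factor (x + 2)^3 tells us the largest block for λ = -2 has size 3.
Step 3 — with total size 4, 2 blocks, and largest block 3, the block sizes (in nonincreasing order) are [3, 1].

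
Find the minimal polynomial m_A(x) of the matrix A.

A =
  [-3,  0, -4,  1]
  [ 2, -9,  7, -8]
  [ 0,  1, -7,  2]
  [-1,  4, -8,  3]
x^2 + 8*x + 16

The characteristic polynomial is χ_A(x) = (x + 4)^4, so the eigenvalues are known. The minimal polynomial is
  m_A(x) = Π_λ (x − λ)^{k_λ}
where k_λ is the size of the *largest* Jordan block for λ (equivalently, the smallest k with (A − λI)^k v = 0 for every generalised eigenvector v of λ).

  λ = -4: largest Jordan block has size 2, contributing (x + 4)^2

So m_A(x) = (x + 4)^2 = x^2 + 8*x + 16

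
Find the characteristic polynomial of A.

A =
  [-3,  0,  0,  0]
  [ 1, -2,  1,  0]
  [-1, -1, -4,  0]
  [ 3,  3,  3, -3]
x^4 + 12*x^3 + 54*x^2 + 108*x + 81

Expanding det(x·I − A) (e.g. by cofactor expansion or by noting that A is similar to its Jordan form J, which has the same characteristic polynomial as A) gives
  χ_A(x) = x^4 + 12*x^3 + 54*x^2 + 108*x + 81
which factors as (x + 3)^4. The eigenvalues (with algebraic multiplicities) are λ = -3 with multiplicity 4.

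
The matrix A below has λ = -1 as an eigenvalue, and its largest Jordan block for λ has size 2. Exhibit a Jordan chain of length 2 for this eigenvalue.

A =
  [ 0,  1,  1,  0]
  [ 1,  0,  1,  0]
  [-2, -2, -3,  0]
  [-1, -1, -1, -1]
A Jordan chain for λ = -1 of length 2:
v_1 = (1, 1, -2, -1)ᵀ
v_2 = (1, 0, 0, 0)ᵀ

Let N = A − (-1)·I. We want v_2 with N^2 v_2 = 0 but N^1 v_2 ≠ 0; then v_{j-1} := N · v_j for j = 2, …, 2.

Pick v_2 = (1, 0, 0, 0)ᵀ.
Then v_1 = N · v_2 = (1, 1, -2, -1)ᵀ.

Sanity check: (A − (-1)·I) v_1 = (0, 0, 0, 0)ᵀ = 0. ✓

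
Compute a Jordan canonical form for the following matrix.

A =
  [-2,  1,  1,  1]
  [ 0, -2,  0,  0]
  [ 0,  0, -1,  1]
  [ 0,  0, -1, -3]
J_2(-2) ⊕ J_2(-2)

The characteristic polynomial is
  det(x·I − A) = x^4 + 8*x^3 + 24*x^2 + 32*x + 16 = (x + 2)^4

Eigenvalues and multiplicities (the geometric multiplicity of λ is n − rank(A − λI), which equals the number of Jordan blocks for λ):
  λ = -2: algebraic multiplicity = 4, geometric multiplicity = 2

Determining the block sizes for each eigenvalue:
  λ = -2: with am = 4 and gm = 2, the partition is not yet determined (e.g. several partitions of 4 into 2 parts exist). Let N = A − (-2)·I. Computing rank(N^1) = 2, rank(N^2) = 0; the number of blocks of size ≥ j is rank(N^{j−1}) − rank(N^j), giving [2, 2]. So we have 2 block(s) of size 2 → block sizes [2, 2]

Assembling the blocks gives a Jordan form
J =
  [-2,  1,  0,  0]
  [ 0, -2,  0,  0]
  [ 0,  0, -2,  1]
  [ 0,  0,  0, -2]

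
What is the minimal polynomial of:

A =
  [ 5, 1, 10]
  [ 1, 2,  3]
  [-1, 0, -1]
x^3 - 6*x^2 + 12*x - 8

The characteristic polynomial is χ_A(x) = (x - 2)^3, so the eigenvalues are known. The minimal polynomial is
  m_A(x) = Π_λ (x − λ)^{k_λ}
where k_λ is the size of the *largest* Jordan block for λ (equivalently, the smallest k with (A − λI)^k v = 0 for every generalised eigenvector v of λ).

  λ = 2: largest Jordan block has size 3, contributing (x − 2)^3

So m_A(x) = (x - 2)^3 = x^3 - 6*x^2 + 12*x - 8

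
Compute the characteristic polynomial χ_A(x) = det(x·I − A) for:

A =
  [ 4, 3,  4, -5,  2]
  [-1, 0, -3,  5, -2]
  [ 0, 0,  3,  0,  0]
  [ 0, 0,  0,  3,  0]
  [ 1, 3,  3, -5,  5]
x^5 - 15*x^4 + 90*x^3 - 270*x^2 + 405*x - 243

Expanding det(x·I − A) (e.g. by cofactor expansion or by noting that A is similar to its Jordan form J, which has the same characteristic polynomial as A) gives
  χ_A(x) = x^5 - 15*x^4 + 90*x^3 - 270*x^2 + 405*x - 243
which factors as (x - 3)^5. The eigenvalues (with algebraic multiplicities) are λ = 3 with multiplicity 5.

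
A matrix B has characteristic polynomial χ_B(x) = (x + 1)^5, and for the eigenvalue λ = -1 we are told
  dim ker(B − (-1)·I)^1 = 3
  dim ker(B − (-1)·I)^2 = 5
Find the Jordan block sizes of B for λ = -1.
Block sizes for λ = -1: [2, 2, 1]

From the dimensions of kernels of powers, the number of Jordan blocks of size at least j is d_j − d_{j−1} where d_j = dim ker(N^j) (with d_0 = 0). Computing the differences gives [3, 2].
The number of blocks of size exactly k is (#blocks of size ≥ k) − (#blocks of size ≥ k + 1), so the partition is: 1 block(s) of size 1, 2 block(s) of size 2.
In nonincreasing order the block sizes are [2, 2, 1].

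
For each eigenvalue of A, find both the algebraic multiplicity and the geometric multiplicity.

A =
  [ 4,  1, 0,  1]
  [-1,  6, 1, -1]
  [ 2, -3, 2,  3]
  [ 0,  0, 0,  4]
λ = 4: alg = 4, geom = 2

Step 1 — factor the characteristic polynomial to read off the algebraic multiplicities:
  χ_A(x) = (x - 4)^4

Step 2 — compute geometric multiplicities via the rank-nullity identity g(λ) = n − rank(A − λI):
  rank(A − (4)·I) = 2, so dim ker(A − (4)·I) = n − 2 = 2

Summary:
  λ = 4: algebraic multiplicity = 4, geometric multiplicity = 2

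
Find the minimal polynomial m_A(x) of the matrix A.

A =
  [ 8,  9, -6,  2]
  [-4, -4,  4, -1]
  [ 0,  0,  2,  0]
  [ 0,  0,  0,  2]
x^3 - 6*x^2 + 12*x - 8

The characteristic polynomial is χ_A(x) = (x - 2)^4, so the eigenvalues are known. The minimal polynomial is
  m_A(x) = Π_λ (x − λ)^{k_λ}
where k_λ is the size of the *largest* Jordan block for λ (equivalently, the smallest k with (A − λI)^k v = 0 for every generalised eigenvector v of λ).

  λ = 2: largest Jordan block has size 3, contributing (x − 2)^3

So m_A(x) = (x - 2)^3 = x^3 - 6*x^2 + 12*x - 8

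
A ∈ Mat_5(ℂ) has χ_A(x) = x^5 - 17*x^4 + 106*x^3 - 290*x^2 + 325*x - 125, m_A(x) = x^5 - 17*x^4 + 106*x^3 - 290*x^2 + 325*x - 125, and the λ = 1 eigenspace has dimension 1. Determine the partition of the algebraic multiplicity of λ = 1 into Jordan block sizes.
Block sizes for λ = 1: [2]

Step 1 — from the characteristic polynomial, algebraic multiplicity of λ = 1 is 2. From dim ker(A − (1)·I) = 1, there are exactly 1 Jordan blocks for λ = 1.
Step 2 — from the minimal polynomial, the factor (x − 1)^2 tells us the largest block for λ = 1 has size 2.
Step 3 — with total size 2, 1 blocks, and largest block 2, the block sizes (in nonincreasing order) are [2].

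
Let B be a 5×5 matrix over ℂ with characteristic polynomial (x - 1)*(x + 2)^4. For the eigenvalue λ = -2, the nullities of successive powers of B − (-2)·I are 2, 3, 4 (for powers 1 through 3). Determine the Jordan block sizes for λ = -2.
Block sizes for λ = -2: [3, 1]

From the dimensions of kernels of powers, the number of Jordan blocks of size at least j is d_j − d_{j−1} where d_j = dim ker(N^j) (with d_0 = 0). Computing the differences gives [2, 1, 1].
The number of blocks of size exactly k is (#blocks of size ≥ k) − (#blocks of size ≥ k + 1), so the partition is: 1 block(s) of size 1, 1 block(s) of size 3.
In nonincreasing order the block sizes are [3, 1].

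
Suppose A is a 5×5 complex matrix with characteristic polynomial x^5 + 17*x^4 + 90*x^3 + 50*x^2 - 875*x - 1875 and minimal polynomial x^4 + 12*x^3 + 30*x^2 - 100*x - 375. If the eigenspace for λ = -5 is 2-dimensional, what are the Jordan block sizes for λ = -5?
Block sizes for λ = -5: [3, 1]

Step 1 — from the characteristic polynomial, algebraic multiplicity of λ = -5 is 4. From dim ker(A − (-5)·I) = 2, there are exactly 2 Jordan blocks for λ = -5.
Step 2 — from the minimal polynomial, the factor (x + 5)^3 tells us the largest block for λ = -5 has size 3.
Step 3 — with total size 4, 2 blocks, and largest block 3, the block sizes (in nonincreasing order) are [3, 1].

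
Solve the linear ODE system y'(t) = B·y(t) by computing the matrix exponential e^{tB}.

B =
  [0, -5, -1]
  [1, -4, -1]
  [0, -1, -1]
e^{tB} =
  [3*t*exp(-2*t) - exp(-t) + 2*exp(-2*t), -6*t*exp(-2*t) + exp(-t) - exp(-2*t), -3*t*exp(-2*t) + 2*exp(-t) - 2*exp(-2*t)]
  [t*exp(-2*t), -2*t*exp(-2*t) + exp(-2*t), -t*exp(-2*t)]
  [t*exp(-2*t) - exp(-t) + exp(-2*t), -2*t*exp(-2*t) + exp(-t) - exp(-2*t), -t*exp(-2*t) + 2*exp(-t) - exp(-2*t)]

Strategy: write B = P · J · P⁻¹ where J is a Jordan canonical form, so e^{tB} = P · e^{tJ} · P⁻¹, and e^{tJ} can be computed block-by-block.

B has Jordan form
J =
  [-2,  1,  0]
  [ 0, -2,  0]
  [ 0,  0, -1]
(up to reordering of blocks).

Per-block formulas:
  For a 2×2 Jordan block J_2(-2): exp(t · J_2(-2)) = e^(-2t)·(I + t·N), where N is the 2×2 nilpotent shift.
  For a 1×1 block at λ = -1: exp(t · [-1]) = [e^(-1t)].

After assembling e^{tJ} and conjugating by P, we get:

e^{tB} =
  [3*t*exp(-2*t) - exp(-t) + 2*exp(-2*t), -6*t*exp(-2*t) + exp(-t) - exp(-2*t), -3*t*exp(-2*t) + 2*exp(-t) - 2*exp(-2*t)]
  [t*exp(-2*t), -2*t*exp(-2*t) + exp(-2*t), -t*exp(-2*t)]
  [t*exp(-2*t) - exp(-t) + exp(-2*t), -2*t*exp(-2*t) + exp(-t) - exp(-2*t), -t*exp(-2*t) + 2*exp(-t) - exp(-2*t)]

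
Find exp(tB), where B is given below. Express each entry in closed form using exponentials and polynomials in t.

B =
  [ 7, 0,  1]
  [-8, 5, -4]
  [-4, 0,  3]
e^{tB} =
  [2*t*exp(5*t) + exp(5*t), 0, t*exp(5*t)]
  [-8*t*exp(5*t), exp(5*t), -4*t*exp(5*t)]
  [-4*t*exp(5*t), 0, -2*t*exp(5*t) + exp(5*t)]

Strategy: write B = P · J · P⁻¹ where J is a Jordan canonical form, so e^{tB} = P · e^{tJ} · P⁻¹, and e^{tJ} can be computed block-by-block.

B has Jordan form
J =
  [5, 1, 0]
  [0, 5, 0]
  [0, 0, 5]
(up to reordering of blocks).

Per-block formulas:
  For a 1×1 block at λ = 5: exp(t · [5]) = [e^(5t)].
  For a 2×2 Jordan block J_2(5): exp(t · J_2(5)) = e^(5t)·(I + t·N), where N is the 2×2 nilpotent shift.

After assembling e^{tJ} and conjugating by P, we get:

e^{tB} =
  [2*t*exp(5*t) + exp(5*t), 0, t*exp(5*t)]
  [-8*t*exp(5*t), exp(5*t), -4*t*exp(5*t)]
  [-4*t*exp(5*t), 0, -2*t*exp(5*t) + exp(5*t)]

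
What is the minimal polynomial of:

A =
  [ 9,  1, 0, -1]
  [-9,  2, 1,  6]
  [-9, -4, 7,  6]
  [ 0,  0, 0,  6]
x^3 - 18*x^2 + 108*x - 216

The characteristic polynomial is χ_A(x) = (x - 6)^4, so the eigenvalues are known. The minimal polynomial is
  m_A(x) = Π_λ (x − λ)^{k_λ}
where k_λ is the size of the *largest* Jordan block for λ (equivalently, the smallest k with (A − λI)^k v = 0 for every generalised eigenvector v of λ).

  λ = 6: largest Jordan block has size 3, contributing (x − 6)^3

So m_A(x) = (x - 6)^3 = x^3 - 18*x^2 + 108*x - 216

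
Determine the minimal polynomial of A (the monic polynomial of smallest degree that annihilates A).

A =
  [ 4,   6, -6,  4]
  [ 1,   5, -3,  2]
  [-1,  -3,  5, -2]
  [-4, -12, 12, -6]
x^2 - 4*x + 4

The characteristic polynomial is χ_A(x) = (x - 2)^4, so the eigenvalues are known. The minimal polynomial is
  m_A(x) = Π_λ (x − λ)^{k_λ}
where k_λ is the size of the *largest* Jordan block for λ (equivalently, the smallest k with (A − λI)^k v = 0 for every generalised eigenvector v of λ).

  λ = 2: largest Jordan block has size 2, contributing (x − 2)^2

So m_A(x) = (x - 2)^2 = x^2 - 4*x + 4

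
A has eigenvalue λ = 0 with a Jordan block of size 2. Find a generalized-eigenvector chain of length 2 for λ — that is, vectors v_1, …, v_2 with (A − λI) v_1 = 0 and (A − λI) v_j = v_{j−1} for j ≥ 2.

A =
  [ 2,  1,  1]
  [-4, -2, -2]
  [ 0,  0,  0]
A Jordan chain for λ = 0 of length 2:
v_1 = (2, -4, 0)ᵀ
v_2 = (1, 0, 0)ᵀ

Let N = A − (0)·I. We want v_2 with N^2 v_2 = 0 but N^1 v_2 ≠ 0; then v_{j-1} := N · v_j for j = 2, …, 2.

Pick v_2 = (1, 0, 0)ᵀ.
Then v_1 = N · v_2 = (2, -4, 0)ᵀ.

Sanity check: (A − (0)·I) v_1 = (0, 0, 0)ᵀ = 0. ✓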